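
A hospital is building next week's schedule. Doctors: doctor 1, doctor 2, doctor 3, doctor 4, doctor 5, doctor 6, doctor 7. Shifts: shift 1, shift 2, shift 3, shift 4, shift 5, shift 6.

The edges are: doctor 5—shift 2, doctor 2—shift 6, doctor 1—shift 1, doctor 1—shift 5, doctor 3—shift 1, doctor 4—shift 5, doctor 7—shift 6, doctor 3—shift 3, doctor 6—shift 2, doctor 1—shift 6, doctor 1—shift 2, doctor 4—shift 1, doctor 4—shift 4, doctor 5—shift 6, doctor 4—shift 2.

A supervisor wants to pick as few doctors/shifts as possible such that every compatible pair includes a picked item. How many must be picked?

5

{doctor 1, doctor 3, doctor 4, shift 2, shift 6} is a vertex cover of size 5: every edge has an endpoint in this set.
No smaller cover exists because doctor 1–shift 1, doctor 2–shift 6, doctor 3–shift 3, doctor 4–shift 5, doctor 5–shift 2 is a matching of size 5, and a cover must include an endpoint of each of these disjoint edges (König's theorem).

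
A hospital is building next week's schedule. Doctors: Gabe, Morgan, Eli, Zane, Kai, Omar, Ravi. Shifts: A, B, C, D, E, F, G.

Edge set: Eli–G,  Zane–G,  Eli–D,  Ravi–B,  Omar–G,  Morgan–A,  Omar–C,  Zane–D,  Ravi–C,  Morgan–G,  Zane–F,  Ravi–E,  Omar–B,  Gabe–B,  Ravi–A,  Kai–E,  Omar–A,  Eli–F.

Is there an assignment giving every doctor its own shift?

Yes

One maximum matching: Gabe–B, Morgan–A, Eli–D, Zane–F, Kai–E, Omar–G, Ravi–C.
All 7 doctors are covered.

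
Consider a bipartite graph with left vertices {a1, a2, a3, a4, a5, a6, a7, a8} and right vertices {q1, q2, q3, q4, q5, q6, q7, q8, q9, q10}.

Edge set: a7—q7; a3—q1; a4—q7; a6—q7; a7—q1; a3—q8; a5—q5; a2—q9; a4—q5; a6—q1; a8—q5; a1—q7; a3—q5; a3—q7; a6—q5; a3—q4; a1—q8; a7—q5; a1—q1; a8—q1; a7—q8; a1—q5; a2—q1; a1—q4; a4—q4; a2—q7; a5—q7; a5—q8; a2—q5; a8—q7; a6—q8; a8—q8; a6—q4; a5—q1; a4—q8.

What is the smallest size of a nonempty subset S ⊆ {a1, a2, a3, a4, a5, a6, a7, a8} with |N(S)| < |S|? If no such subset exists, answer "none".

Take S = {a1, a3, a4, a5, a6, a7}. Its neighbourhood is {q1, q4, q5, q7, q8}, so |N(S)| = 5 < |S| = 6.
Every subset of size less than 6 has at least as many neighbours as members, so 6 is the minimum.

6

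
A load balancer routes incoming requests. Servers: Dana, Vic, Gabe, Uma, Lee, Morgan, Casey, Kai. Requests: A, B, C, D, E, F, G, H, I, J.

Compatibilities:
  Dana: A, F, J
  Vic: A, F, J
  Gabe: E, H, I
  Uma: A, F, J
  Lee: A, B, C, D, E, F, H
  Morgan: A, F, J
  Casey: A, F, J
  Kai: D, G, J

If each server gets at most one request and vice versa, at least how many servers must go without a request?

For example, pair Dana→A, Vic→F, Gabe→H, Uma→J, Lee→E, Kai→D.
The set {Dana, Vic, Uma, Morgan, Casey} has only 3 neighbours ({A, F, J}), so by Hall's theorem at most 6 of the 8 servers can be matched.
That matches 6 of the 8, leaving 2 unmatched; no matching can do better.

2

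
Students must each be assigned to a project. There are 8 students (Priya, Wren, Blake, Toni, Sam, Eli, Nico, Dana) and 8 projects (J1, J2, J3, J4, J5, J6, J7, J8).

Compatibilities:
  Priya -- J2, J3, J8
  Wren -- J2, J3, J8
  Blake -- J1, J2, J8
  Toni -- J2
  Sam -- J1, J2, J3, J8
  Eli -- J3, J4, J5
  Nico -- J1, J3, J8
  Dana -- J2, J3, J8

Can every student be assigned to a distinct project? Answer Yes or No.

No

The set {Priya, Wren, Blake, Toni, Sam, Nico, Dana} has only 4 neighbours ({J1, J2, J3, J8}), so by Hall's theorem at most 5 of the 8 students can be matched.
Hence no matching covers every student.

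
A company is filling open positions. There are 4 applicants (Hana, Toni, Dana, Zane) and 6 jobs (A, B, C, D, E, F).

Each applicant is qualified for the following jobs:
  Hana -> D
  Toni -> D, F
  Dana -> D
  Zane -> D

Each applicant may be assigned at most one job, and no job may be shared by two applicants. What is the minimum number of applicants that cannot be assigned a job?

2

For example, pair Hana→D, Toni→F.
The set {Hana, Dana, Zane} has only 1 neighbour ({D}), so by Hall's theorem at most 2 of the 4 applicants can be matched.
That matches 2 of the 4, leaving 2 unmatched; no matching can do better.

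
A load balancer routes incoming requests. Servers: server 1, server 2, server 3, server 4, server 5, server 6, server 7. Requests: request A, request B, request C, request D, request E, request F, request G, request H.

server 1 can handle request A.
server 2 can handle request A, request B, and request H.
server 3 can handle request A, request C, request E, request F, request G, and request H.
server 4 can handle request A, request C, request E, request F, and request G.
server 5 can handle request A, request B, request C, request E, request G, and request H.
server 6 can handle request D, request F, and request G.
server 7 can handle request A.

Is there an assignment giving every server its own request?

The set {server 1, server 7} has only 1 neighbour ({request A}), so by Hall's theorem at most 6 of the 7 servers can be matched.
Hence no matching covers every server.

No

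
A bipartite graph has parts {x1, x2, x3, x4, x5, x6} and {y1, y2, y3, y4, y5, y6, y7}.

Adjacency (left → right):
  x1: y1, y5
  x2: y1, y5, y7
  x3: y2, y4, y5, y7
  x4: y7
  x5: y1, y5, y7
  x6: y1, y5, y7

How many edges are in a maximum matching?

One maximum matching: x1-y5, x2-y1, x3-y2, x4-y7.
The set {x1, x2, x4, x5, x6} has only 3 neighbours ({y1, y5, y7}), so by Hall's theorem at most 4 of the 6 left vertices can be matched.

4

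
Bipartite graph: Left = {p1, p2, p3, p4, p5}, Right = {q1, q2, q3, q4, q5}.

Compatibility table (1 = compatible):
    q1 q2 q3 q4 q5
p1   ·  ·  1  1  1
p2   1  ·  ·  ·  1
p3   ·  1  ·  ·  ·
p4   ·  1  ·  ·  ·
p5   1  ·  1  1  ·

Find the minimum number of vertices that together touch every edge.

{p1, p2, p5, q2} is a vertex cover of size 4: every edge has an endpoint in this set.
No smaller cover exists because p1–q5, p2–q1, p3–q2, p5–q4 is a matching of size 4, and a cover must include an endpoint of each of these disjoint edges (König's theorem).

4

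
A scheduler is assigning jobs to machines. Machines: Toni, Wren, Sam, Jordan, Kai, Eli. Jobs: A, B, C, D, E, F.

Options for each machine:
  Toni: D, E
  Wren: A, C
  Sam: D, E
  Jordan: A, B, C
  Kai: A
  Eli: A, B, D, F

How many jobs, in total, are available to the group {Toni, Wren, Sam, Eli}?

6

The union of neighbours of {Toni, Wren, Sam, Eli} is {A, B, C, D, E, F}, which has 6 elements.
Since |N(S)| = 6 ≥ |S| = 4, Hall's condition holds for this subset.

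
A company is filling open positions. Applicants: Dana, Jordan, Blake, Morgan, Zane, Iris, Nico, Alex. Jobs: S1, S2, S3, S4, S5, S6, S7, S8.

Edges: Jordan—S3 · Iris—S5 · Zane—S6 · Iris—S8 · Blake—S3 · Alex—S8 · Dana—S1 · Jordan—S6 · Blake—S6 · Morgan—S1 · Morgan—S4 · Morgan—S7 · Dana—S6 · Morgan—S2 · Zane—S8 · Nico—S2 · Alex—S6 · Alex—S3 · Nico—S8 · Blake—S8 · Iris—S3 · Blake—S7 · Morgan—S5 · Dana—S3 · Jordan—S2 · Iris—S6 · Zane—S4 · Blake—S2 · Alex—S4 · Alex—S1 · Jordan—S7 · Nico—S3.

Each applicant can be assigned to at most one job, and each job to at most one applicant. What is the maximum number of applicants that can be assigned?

8

For example, pair Dana→S1, Jordan→S7, Blake→S2, Morgan→S5, Zane→S4, Iris→S3, Nico→S8, Alex→S6.
All 8 applicants are matched, so no larger matching exists.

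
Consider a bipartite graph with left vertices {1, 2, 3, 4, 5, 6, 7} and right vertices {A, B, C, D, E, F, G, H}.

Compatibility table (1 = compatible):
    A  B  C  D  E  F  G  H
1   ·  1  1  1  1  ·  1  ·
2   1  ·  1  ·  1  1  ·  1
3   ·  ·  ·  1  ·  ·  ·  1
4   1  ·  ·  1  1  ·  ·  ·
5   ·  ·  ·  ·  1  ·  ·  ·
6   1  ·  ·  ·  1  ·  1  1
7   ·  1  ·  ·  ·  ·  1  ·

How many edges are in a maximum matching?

One maximum matching: 1→G, 2→F, 3→D, 4→A, 5→E, 6→H, 7→B.
This saturates every left vertex, so 7 is the maximum.

7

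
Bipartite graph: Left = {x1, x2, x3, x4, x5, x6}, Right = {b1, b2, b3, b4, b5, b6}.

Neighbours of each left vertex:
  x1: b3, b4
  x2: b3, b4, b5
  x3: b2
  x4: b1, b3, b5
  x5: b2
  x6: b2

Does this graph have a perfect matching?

No

The set {x3, x5, x6} has only 1 neighbour ({b2}), so by Hall's theorem at most 4 of the 6 left vertices can be matched.
Hence no matching covers every left vertex.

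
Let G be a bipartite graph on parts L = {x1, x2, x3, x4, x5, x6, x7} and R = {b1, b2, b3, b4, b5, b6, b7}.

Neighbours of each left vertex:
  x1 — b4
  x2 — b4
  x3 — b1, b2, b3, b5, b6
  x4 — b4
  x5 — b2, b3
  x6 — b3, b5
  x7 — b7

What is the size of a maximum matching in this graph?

5

For example, pair x1-b4, x3-b1, x5-b2, x6-b3, x7-b7.
The set {x1, x2, x4} has only 1 neighbour ({b4}), so by Hall's theorem at most 5 of the 7 left vertices can be matched.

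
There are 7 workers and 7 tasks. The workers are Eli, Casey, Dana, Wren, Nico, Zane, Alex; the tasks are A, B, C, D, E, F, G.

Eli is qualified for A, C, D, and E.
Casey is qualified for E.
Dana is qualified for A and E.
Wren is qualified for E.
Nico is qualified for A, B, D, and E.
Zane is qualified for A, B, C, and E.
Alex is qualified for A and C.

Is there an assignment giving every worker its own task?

The set {Eli, Casey, Dana, Wren, Nico, Zane, Alex} has only 5 neighbours ({A, B, C, D, E}), so by Hall's theorem at most 5 of the 7 workers can be matched.
Hence no matching covers every worker.

No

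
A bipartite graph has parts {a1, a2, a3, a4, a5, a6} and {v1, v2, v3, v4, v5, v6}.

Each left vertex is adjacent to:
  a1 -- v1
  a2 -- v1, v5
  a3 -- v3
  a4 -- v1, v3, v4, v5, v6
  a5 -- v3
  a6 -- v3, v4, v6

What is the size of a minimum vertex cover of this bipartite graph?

5

A maximum matching has 5 edges (e.g. a1–v1, a2–v5, a3–v3, a4–v4, a6–v6).
By König's theorem the minimum vertex cover has the same size. One such cover is {a1, a2, a4, a6, v3}.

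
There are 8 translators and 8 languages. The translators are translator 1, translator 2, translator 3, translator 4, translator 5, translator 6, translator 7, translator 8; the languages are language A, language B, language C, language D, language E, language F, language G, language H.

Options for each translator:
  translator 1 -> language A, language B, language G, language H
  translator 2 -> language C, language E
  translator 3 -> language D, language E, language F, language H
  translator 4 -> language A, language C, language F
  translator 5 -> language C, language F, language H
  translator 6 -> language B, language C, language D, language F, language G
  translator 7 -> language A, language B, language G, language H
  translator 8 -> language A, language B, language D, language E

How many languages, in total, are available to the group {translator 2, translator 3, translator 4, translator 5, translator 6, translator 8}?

8

The union of neighbours of {translator 2, translator 3, translator 4, translator 5, translator 6, translator 8} is {language A, language B, language C, language D, language E, language F, language G, language H}, which has 8 elements.
Since |N(S)| = 8 ≥ |S| = 6, Hall's condition holds for this subset.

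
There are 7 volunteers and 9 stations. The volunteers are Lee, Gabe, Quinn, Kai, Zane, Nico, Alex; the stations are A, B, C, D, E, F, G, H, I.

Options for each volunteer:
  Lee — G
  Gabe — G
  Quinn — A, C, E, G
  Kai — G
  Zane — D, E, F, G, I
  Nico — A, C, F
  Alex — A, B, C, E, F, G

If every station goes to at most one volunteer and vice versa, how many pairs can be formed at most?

5

For example, pair Lee-G, Quinn-C, Zane-E, Nico-F, Alex-A.
The set {Lee, Gabe, Kai} has only 1 neighbour ({G}), so by Hall's theorem at most 5 of the 7 volunteers can be matched.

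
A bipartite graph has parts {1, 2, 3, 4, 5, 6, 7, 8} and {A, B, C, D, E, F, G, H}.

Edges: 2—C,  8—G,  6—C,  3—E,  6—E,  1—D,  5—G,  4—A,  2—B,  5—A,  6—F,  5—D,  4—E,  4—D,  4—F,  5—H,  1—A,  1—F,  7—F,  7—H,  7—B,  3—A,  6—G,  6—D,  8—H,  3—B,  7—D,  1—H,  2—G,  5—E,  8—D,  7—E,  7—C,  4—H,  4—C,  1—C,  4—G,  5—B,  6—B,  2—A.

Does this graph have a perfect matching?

For example, pair 1→F, 2→C, 3→B, 4→A, 5→D, 6→E, 7→H, 8→G.
All 8 left vertices are covered.

Yes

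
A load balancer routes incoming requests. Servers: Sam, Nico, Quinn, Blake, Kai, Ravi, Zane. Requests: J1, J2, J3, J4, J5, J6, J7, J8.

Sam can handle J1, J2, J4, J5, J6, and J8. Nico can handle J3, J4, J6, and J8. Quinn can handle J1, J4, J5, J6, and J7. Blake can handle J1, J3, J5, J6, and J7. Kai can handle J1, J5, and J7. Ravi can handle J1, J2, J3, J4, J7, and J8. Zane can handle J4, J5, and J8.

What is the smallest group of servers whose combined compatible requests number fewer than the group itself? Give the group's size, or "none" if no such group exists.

A matching saturating every server exists, for instance Sam→J6, Nico→J3, Quinn→J7, Blake→J1, Kai→J5, Ravi→J2, Zane→J8.
By Hall's marriage theorem, this means |N(S)| ≥ |S| for every subset S, so no violating subset exists.

none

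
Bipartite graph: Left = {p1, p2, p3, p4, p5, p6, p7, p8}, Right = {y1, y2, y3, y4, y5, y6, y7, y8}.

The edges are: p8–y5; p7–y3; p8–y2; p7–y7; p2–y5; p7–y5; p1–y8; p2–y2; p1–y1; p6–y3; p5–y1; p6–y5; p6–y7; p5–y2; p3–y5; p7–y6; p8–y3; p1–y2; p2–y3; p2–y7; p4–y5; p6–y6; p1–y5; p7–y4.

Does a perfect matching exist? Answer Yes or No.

No

The set {p3, p4} has only 1 neighbour ({y5}), so by Hall's theorem at most 7 of the 8 left vertices can be matched.
Hence no matching covers every left vertex.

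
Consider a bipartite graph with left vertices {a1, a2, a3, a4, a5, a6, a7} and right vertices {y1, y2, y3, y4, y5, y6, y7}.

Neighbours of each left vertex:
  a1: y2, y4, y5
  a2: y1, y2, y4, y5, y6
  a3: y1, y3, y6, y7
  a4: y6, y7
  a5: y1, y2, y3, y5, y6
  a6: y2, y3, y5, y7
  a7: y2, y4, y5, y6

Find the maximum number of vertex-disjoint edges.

For example, pair a1-y5, a2-y4, a3-y1, a4-y7, a5-y3, a6-y2, a7-y6.
This saturates every left vertex, so 7 is the maximum.

7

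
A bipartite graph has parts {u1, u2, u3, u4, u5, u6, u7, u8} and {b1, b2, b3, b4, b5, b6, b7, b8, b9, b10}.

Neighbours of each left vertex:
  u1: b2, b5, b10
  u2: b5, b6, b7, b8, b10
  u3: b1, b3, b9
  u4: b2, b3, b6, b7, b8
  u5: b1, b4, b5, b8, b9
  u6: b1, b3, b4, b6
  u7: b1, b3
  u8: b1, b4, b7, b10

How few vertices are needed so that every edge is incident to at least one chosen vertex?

{u1, u2, u3, u4, u5, u6, u7, u8} is a vertex cover of size 8: every edge has an endpoint in this set.
No smaller cover exists because u1–b2, u2–b5, u3–b9, u4–b8, u5–b1, u6–b6, u7–b3, u8–b7 is a matching of size 8, and a cover must include an endpoint of each of these disjoint edges (König's theorem).

8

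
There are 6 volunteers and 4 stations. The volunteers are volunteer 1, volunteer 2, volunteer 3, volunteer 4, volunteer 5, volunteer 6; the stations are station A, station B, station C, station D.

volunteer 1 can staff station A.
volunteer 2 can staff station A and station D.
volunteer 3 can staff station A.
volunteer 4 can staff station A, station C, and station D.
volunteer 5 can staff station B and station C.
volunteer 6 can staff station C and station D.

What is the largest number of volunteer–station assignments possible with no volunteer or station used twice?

One maximum matching: volunteer 1–station A, volunteer 2–station D, volunteer 4–station C, volunteer 5–station B.
The set {volunteer 1, volunteer 2, volunteer 3, volunteer 4, volunteer 6} has only 3 neighbours ({station A, station C, station D}), so by Hall's theorem at most 4 of the 6 volunteers can be matched.

4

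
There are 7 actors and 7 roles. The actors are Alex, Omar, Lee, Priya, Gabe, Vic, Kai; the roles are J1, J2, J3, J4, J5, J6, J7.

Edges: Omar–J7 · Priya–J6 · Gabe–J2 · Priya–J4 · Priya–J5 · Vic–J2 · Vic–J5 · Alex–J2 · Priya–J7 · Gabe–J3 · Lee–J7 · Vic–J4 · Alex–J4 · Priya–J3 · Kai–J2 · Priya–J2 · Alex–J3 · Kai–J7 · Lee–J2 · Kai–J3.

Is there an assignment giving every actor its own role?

No

The set {Omar, Lee, Gabe, Kai} has only 3 neighbours ({J2, J3, J7}), so by Hall's theorem at most 6 of the 7 actors can be matched.
Hence no matching covers every actor.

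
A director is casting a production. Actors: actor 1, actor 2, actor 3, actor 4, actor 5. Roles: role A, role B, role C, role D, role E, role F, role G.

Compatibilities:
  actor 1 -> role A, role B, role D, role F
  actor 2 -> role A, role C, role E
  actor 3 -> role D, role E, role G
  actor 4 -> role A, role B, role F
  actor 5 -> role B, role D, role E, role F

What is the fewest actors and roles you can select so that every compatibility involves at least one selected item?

5

{actor 1, actor 2, actor 3, actor 4, actor 5} is a vertex cover of size 5: every edge has an endpoint in this set.
No smaller cover exists because actor 1–role B, actor 2–role E, actor 3–role G, actor 4–role F, actor 5–role D is a matching of size 5, and a cover must include an endpoint of each of these disjoint edges (König's theorem).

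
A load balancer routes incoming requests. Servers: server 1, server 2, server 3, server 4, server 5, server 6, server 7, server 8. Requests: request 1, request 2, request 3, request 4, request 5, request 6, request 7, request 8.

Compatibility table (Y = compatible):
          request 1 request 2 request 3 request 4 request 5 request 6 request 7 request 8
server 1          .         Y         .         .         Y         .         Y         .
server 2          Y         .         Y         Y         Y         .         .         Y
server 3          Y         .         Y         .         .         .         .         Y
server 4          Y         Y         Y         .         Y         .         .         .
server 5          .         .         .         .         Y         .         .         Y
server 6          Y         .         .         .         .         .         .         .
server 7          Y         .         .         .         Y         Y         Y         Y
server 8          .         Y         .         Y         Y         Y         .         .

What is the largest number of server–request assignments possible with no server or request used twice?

One maximum matching: server 1-request 7, server 2-request 4, server 3-request 3, server 4-request 2, server 5-request 8, server 6-request 1, server 7-request 6, server 8-request 5.
All 8 servers are matched, so no larger matching exists.

8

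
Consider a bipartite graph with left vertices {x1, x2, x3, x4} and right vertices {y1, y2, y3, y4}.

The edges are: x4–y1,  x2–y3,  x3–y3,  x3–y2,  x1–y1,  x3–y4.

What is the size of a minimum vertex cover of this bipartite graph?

3

{x2, x3, y1} is a vertex cover of size 3: every edge has an endpoint in this set.
No smaller cover exists because x1–y1, x2–y3, x3–y2 is a matching of size 3, and a cover must include an endpoint of each of these disjoint edges (König's theorem).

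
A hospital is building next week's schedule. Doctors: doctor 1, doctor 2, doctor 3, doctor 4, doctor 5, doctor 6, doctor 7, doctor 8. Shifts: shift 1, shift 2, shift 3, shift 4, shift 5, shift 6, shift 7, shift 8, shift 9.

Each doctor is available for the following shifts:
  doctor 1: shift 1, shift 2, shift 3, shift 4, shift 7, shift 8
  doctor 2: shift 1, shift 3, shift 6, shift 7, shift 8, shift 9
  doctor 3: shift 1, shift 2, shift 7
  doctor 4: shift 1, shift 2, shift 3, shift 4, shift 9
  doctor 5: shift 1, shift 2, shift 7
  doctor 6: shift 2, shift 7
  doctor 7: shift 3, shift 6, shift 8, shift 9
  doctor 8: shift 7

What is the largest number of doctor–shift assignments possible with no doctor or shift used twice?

One maximum matching: doctor 1-shift 4, doctor 2-shift 8, doctor 3-shift 7, doctor 4-shift 3, doctor 5-shift 1, doctor 6-shift 2, doctor 7-shift 6.
The set {doctor 3, doctor 5, doctor 6, doctor 8} has only 3 neighbours ({shift 1, shift 2, shift 7}), so by Hall's theorem at most 7 of the 8 doctors can be matched.

7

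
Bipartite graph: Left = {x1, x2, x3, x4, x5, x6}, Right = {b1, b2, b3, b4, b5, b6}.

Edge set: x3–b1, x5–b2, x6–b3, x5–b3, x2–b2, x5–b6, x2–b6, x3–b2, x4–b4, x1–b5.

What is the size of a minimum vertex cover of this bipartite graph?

A maximum matching has 6 edges (e.g. x1–b5, x2–b2, x3–b1, x4–b4, x5–b6, x6–b3).
By König's theorem the minimum vertex cover has the same size. One such cover is {x1, x2, x3, x4, x5, x6}.

6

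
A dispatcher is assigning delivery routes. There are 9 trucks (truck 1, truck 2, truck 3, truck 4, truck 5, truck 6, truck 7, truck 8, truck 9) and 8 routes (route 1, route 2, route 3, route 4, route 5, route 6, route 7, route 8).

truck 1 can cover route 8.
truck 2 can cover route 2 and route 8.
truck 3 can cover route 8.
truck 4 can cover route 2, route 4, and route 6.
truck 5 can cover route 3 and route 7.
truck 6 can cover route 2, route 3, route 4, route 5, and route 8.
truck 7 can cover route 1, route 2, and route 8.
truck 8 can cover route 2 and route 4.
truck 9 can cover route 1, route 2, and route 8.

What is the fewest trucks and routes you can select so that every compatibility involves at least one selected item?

A maximum matching has 7 edges (e.g. truck 1–route 8, truck 2–route 2, truck 4–route 6, truck 5–route 7, truck 6–route 3, truck 7–route 1, truck 8–route 4).
By König's theorem the minimum vertex cover has the same size. One such cover is {truck 4, truck 5, truck 6, truck 8, route 1, route 2, route 8}.

7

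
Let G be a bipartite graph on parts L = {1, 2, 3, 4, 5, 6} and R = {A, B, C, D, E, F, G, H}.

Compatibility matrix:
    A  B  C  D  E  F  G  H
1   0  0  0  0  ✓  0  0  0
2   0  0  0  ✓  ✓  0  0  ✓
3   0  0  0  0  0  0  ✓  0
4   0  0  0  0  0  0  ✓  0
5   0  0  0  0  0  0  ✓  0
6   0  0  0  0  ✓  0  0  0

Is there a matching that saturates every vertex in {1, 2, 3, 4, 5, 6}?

No

The set {1, 3, 4, 5, 6} has only 2 neighbours ({E, G}), so by Hall's theorem at most 3 of the 6 left vertices can be matched.
Hence no matching covers every left vertex.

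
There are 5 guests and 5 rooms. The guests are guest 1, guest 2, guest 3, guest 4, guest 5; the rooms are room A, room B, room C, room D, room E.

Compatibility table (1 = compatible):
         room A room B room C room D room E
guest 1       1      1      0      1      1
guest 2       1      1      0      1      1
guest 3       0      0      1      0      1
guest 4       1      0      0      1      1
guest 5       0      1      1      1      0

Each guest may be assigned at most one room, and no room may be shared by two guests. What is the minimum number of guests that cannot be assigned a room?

A valid assignment of size 5: guest 1-room E, guest 2-room B, guest 3-room C, guest 4-room A, guest 5-room D.
All 5 guests are matched, so no larger matching exists.
That matches 5 of the 5, leaving 0 unmatched; no matching can do better.

0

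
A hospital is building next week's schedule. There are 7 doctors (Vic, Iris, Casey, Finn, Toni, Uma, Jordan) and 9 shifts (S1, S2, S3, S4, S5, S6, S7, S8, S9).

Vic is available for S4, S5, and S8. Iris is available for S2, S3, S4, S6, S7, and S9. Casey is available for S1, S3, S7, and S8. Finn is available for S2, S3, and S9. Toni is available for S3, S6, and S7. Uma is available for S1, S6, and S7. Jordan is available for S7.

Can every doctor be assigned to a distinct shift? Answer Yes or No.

A valid assignment of size 7: Vic-S4, Iris-S2, Casey-S8, Finn-S9, Toni-S3, Uma-S6, Jordan-S7.
All 7 doctors are covered.

Yes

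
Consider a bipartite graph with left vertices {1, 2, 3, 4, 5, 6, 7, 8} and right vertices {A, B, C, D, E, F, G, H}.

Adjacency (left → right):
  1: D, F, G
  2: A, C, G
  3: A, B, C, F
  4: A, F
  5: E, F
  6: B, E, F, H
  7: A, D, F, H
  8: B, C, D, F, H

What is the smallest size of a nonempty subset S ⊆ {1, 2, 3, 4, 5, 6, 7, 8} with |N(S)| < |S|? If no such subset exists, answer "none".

A matching saturating every left vertex exists, for instance 1→G, 2→C, 3→F, 4→A, 5→E, 6→B, 7→D, 8→H.
By Hall's marriage theorem, this means |N(S)| ≥ |S| for every subset S, so no violating subset exists.

none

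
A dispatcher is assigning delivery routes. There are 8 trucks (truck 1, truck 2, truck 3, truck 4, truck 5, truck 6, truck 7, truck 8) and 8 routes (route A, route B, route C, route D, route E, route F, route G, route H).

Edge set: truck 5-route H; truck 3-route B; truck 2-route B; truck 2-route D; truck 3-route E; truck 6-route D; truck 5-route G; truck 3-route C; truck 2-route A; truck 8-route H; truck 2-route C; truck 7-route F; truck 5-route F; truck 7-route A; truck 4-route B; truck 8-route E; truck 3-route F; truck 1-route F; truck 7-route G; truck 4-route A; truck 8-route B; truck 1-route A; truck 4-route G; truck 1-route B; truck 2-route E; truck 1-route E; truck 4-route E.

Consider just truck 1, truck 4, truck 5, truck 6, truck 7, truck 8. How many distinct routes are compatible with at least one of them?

The union of neighbours of {truck 1, truck 4, truck 5, truck 6, truck 7, truck 8} is {route A, route B, route D, route E, route F, route G, route H}, which has 7 elements.
Since |N(S)| = 7 ≥ |S| = 6, Hall's condition holds for this subset.

7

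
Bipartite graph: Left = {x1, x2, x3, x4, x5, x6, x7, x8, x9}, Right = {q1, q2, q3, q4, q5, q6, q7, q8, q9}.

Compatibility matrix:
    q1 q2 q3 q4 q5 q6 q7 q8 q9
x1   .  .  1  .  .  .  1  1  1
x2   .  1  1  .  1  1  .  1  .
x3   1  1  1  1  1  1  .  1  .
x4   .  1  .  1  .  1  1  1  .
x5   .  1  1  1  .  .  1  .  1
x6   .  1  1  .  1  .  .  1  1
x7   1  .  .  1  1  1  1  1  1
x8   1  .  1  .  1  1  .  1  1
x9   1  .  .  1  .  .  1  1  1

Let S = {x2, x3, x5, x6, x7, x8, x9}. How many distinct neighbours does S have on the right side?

The union of neighbours of {x2, x3, x5, x6, x7, x8, x9} is {q1, q2, q3, q4, q5, q6, q7, q8, q9}, which has 9 elements.
Since |N(S)| = 9 ≥ |S| = 7, Hall's condition holds for this subset.

9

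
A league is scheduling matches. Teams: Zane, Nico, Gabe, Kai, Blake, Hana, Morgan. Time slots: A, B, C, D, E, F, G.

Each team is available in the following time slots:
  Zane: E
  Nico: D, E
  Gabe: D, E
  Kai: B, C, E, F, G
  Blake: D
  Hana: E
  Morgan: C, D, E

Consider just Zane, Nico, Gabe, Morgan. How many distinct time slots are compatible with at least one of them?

The union of neighbours of {Zane, Nico, Gabe, Morgan} is {C, D, E}, which has 3 elements.
Since |N(S)| = 3 < |S| = 4, Hall's condition fails for this subset.

3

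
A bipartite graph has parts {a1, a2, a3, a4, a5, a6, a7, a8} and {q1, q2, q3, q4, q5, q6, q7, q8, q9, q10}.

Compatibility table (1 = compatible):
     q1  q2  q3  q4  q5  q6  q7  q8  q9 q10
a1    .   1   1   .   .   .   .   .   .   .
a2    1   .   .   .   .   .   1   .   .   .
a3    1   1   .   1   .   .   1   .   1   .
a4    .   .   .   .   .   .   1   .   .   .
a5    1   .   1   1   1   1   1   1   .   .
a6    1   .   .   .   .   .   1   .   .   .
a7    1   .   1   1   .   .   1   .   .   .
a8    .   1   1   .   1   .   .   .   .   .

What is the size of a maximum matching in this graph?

7

For example, pair a1–q3, a2–q1, a3–q9, a4–q7, a5–q6, a7–q4, a8–q2.
The set {a2, a4, a6} has only 2 neighbours ({q1, q7}), so by Hall's theorem at most 7 of the 8 left vertices can be matched.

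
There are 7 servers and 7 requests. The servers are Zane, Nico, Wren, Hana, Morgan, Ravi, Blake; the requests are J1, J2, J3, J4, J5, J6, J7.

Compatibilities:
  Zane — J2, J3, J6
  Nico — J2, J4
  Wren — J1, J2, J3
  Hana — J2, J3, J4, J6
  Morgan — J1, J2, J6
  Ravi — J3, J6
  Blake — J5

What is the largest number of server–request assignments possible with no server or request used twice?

6

For example, pair Zane–J3, Nico–J4, Wren–J1, Hana–J2, Morgan–J6, Blake–J5.
The set {Zane, Nico, Wren, Hana, Morgan, Ravi} has only 5 neighbours ({J1, J2, J3, J4, J6}), so by Hall's theorem at most 6 of the 7 servers can be matched.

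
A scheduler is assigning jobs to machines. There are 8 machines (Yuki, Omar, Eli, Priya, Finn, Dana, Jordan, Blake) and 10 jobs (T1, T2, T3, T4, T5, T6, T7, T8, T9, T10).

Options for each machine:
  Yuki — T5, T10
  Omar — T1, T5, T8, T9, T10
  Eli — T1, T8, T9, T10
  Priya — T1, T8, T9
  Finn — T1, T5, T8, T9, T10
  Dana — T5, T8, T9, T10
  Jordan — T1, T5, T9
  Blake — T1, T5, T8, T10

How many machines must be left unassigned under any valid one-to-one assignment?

3

One maximum matching: Yuki–T5, Omar–T1, Eli–T9, Priya–T8, Finn–T10.
The set {Yuki, Omar, Eli, Priya, Finn, Dana, Jordan, Blake} has only 5 neighbours ({T1, T10, T5, T8, T9}), so by Hall's theorem at most 5 of the 8 machines can be matched.
That matches 5 of the 8, leaving 3 unmatched; no matching can do better.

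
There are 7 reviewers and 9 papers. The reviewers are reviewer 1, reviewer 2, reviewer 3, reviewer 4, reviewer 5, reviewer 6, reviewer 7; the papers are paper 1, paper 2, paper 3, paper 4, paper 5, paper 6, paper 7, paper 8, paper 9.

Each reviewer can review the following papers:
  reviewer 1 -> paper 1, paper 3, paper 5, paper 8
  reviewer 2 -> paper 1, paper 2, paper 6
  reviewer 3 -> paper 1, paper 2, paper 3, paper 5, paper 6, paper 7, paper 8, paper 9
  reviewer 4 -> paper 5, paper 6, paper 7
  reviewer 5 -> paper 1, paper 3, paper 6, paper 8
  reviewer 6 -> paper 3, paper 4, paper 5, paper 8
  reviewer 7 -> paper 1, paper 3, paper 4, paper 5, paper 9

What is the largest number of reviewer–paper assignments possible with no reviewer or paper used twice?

7

One maximum matching: reviewer 1-paper 1, reviewer 2-paper 6, reviewer 3-paper 9, reviewer 4-paper 7, reviewer 5-paper 3, reviewer 6-paper 8, reviewer 7-paper 5.
All 7 reviewers are matched, so no larger matching exists.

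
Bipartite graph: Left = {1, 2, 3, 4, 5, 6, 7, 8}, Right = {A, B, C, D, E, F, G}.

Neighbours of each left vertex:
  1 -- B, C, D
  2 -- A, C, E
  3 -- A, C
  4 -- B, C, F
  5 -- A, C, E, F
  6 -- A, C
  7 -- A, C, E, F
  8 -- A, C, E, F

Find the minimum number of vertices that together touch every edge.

A maximum matching has 6 edges (e.g. 1–D, 2–E, 3–A, 4–B, 5–F, 6–C).
By König's theorem the minimum vertex cover has the same size. One such cover is {1, 4, A, C, E, F}.

6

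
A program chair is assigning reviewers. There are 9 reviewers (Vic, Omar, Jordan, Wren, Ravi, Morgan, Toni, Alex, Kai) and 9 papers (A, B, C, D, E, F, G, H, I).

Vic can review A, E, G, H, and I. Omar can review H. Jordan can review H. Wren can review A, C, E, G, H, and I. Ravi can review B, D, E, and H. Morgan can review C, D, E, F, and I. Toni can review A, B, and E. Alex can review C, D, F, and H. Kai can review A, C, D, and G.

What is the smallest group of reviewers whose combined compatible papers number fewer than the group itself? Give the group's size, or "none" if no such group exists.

Take S = {Omar, Jordan}. Its neighbourhood is {H}, so |N(S)| = 1 < |S| = 2.
No single vertex violates Hall's condition since each has at least one neighbour, so 2 is the minimum.

2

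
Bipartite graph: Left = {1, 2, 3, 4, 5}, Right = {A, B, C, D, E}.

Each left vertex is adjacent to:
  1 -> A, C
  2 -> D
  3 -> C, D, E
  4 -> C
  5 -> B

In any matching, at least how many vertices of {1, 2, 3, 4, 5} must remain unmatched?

0

A valid assignment of size 5: 1-A, 2-D, 3-E, 4-C, 5-B.
This saturates every left vertex, so 5 is the maximum.
That matches 5 of the 5, leaving 0 unmatched; no matching can do better.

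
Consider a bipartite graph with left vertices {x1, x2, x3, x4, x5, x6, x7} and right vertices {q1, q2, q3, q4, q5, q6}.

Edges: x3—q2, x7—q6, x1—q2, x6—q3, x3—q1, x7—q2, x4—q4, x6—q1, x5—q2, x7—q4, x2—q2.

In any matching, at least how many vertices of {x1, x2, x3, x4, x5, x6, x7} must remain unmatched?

A valid assignment of size 5: x1→q2, x3→q1, x4→q4, x6→q3, x7→q6.
The set {x1, x2, x5} has only 1 neighbour ({q2}), so by Hall's theorem at most 5 of the 7 left vertices can be matched.
That matches 5 of the 7, leaving 2 unmatched; no matching can do better.

2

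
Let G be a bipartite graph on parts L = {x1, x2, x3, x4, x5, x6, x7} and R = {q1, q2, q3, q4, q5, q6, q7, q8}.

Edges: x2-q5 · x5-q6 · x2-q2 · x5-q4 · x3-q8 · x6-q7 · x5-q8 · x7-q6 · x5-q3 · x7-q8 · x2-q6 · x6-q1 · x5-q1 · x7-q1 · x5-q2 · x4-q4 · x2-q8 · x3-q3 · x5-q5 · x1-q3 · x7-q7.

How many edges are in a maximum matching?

One maximum matching: x1–q3, x2–q2, x3–q8, x4–q4, x5–q1, x6–q7, x7–q6.
This saturates every left vertex, so 7 is the maximum.

7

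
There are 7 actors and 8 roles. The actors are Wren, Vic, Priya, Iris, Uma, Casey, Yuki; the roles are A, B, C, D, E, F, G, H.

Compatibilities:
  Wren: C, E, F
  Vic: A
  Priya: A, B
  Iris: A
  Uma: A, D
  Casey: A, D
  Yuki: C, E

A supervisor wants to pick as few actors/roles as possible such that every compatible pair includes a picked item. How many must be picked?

5

A maximum matching has 5 edges (e.g. Wren–C, Vic–A, Priya–B, Uma–D, Yuki–E).
By König's theorem the minimum vertex cover has the same size. One such cover is {Wren, Priya, Yuki, A, D}.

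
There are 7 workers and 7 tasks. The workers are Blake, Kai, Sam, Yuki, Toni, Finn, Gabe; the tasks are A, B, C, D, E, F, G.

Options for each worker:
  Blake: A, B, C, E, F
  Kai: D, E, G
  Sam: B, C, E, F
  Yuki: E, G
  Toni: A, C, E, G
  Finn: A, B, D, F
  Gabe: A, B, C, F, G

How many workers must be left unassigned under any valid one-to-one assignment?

For example, pair Blake–A, Kai–D, Sam–B, Yuki–E, Toni–C, Finn–F, Gabe–G.
All 7 workers are matched, so no larger matching exists.
That matches 7 of the 7, leaving 0 unmatched; no matching can do better.

0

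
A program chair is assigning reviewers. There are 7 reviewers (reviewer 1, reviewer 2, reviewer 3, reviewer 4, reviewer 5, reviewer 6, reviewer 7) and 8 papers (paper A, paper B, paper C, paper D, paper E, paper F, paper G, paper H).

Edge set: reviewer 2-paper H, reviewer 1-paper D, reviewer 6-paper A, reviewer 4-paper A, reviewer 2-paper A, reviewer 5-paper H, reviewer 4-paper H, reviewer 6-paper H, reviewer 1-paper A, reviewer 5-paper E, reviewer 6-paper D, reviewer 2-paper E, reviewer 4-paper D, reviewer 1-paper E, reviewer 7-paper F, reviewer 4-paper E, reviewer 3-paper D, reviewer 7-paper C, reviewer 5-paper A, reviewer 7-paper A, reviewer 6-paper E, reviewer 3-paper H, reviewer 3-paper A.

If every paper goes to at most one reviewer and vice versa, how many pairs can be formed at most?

For example, pair reviewer 1-paper E, reviewer 2-paper H, reviewer 3-paper A, reviewer 4-paper D, reviewer 7-paper C.
The set {reviewer 1, reviewer 2, reviewer 3, reviewer 4, reviewer 5, reviewer 6} has only 4 neighbours ({paper A, paper D, paper E, paper H}), so by Hall's theorem at most 5 of the 7 reviewers can be matched.

5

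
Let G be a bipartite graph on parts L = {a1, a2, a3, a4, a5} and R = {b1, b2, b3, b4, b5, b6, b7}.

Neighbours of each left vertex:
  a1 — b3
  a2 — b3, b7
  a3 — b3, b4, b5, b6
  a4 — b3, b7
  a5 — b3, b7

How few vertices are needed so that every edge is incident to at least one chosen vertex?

3

The 3 edges a1–b3, a2–b7, a3–b6 form a matching, so any vertex cover needs at least 3 vertices (one per matched edge).
Conversely {a3, b3, b7} meets every edge and has exactly 3 vertices, so 3 is optimal.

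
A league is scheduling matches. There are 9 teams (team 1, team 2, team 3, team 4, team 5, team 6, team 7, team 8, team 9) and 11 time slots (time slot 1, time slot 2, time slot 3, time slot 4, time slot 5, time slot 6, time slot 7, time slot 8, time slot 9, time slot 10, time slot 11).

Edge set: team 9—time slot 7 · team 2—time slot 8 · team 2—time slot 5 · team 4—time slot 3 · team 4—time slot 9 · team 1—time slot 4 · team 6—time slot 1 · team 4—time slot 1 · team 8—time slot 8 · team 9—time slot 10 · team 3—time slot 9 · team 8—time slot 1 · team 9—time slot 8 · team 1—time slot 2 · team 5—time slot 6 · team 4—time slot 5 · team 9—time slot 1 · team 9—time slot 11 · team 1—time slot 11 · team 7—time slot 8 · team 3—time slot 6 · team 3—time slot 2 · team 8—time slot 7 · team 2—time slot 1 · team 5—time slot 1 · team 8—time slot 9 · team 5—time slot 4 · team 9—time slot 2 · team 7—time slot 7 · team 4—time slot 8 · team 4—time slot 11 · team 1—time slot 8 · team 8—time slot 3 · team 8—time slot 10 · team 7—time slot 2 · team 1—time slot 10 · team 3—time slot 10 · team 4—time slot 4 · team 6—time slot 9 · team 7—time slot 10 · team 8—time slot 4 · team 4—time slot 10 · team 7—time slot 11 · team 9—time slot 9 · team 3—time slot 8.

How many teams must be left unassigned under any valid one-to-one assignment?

0

A valid assignment of size 9: team 1→time slot 4, team 2→time slot 1, team 3→time slot 10, team 4→time slot 5, team 5→time slot 6, team 6→time slot 9, team 7→time slot 11, team 8→time slot 7, team 9→time slot 8.
This saturates every team, so 9 is the maximum.
That matches 9 of the 9, leaving 0 unmatched; no matching can do better.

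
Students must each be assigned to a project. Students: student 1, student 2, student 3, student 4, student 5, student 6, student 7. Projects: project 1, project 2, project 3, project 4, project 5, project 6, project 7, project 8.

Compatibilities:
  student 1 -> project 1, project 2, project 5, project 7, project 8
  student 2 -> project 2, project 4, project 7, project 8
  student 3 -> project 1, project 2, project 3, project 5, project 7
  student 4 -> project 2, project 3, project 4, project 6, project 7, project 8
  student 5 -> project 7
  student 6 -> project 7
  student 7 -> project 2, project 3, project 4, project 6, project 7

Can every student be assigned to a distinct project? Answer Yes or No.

The set {student 5, student 6} has only 1 neighbour ({project 7}), so by Hall's theorem at most 6 of the 7 students can be matched.
Hence no matching covers every student.

No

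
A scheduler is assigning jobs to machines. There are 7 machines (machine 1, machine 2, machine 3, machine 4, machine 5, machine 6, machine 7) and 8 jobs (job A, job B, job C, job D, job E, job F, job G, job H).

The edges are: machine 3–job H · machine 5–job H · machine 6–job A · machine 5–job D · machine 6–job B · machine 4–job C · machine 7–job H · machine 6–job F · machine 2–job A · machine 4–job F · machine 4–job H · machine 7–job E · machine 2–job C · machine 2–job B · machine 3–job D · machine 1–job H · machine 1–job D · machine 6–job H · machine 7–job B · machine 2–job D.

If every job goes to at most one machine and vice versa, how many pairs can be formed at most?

A valid assignment of size 6: machine 1-job D, machine 2-job B, machine 3-job H, machine 4-job F, machine 6-job A, machine 7-job E.
The set {machine 1, machine 3, machine 5} has only 2 neighbours ({job D, job H}), so by Hall's theorem at most 6 of the 7 machines can be matched.

6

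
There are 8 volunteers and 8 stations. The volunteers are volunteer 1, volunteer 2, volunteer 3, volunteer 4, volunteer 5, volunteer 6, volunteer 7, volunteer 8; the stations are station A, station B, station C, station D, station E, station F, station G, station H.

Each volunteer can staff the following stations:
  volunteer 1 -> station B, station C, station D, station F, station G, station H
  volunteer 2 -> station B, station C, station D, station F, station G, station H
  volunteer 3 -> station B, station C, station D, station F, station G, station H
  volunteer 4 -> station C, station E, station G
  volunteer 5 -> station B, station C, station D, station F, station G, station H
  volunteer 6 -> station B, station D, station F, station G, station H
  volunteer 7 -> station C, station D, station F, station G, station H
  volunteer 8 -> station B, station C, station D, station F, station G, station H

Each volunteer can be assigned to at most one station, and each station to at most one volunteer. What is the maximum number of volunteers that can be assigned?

For example, pair volunteer 1-station D, volunteer 2-station C, volunteer 3-station H, volunteer 4-station E, volunteer 5-station B, volunteer 6-station G, volunteer 7-station F.
The set {volunteer 1, volunteer 2, volunteer 3, volunteer 5, volunteer 6, volunteer 7, volunteer 8} has only 6 neighbours ({station B, station C, station D, station F, station G, station H}), so by Hall's theorem at most 7 of the 8 volunteers can be matched.

7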